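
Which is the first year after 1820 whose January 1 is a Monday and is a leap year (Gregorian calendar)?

1844

Jan 1 advances by 2 weekdays after a leap year and by 1 after a common year.
1820: Jan 1 is Saturday (leap).
1821: Monday
1822: Tuesday
1823: Wednesday
1824: Thursday (leap)
1825: Saturday
1826: Sunday
1827: Monday
1828: Tuesday (leap)
1829: Thursday
1830: Friday
1831: Saturday
1832: Sunday (leap)
1833: Tuesday
1834: Wednesday
1835: Thursday
1836: Friday (leap)
1837: Sunday
1838: Monday
1839: Tuesday
1840: Wednesday (leap)
1841: Friday
1842: Saturday
1843: Sunday
1844: Monday (leap)
1844 begins on a Monday and is a leap year.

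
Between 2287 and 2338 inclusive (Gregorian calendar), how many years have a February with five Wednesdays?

February has 28 days (29 in leap years); it has five Wednesdays when Wednesday falls among the first (month-length − 28) days — i.e. when February 1 is Wednesday in a leap year (never in a common year).
February 1 by year: 2287:Tue 2288:Wed✓ 2289:Fri 2290:Sat 2291:Sun 2292:Mon 2293:Wed 2294:Thu 2295:Fri 2296:Sat 2297:Mon 2298:Tue 2299:Wed 2300:Thu 2301:Fri …(22 more)… 2324:Fri 2325:Sun 2326:Mon 2327:Tue 2328:Wed✓ 2329:Fri 2330:Sat 2331:Sun 2332:Mon 2333:Wed 2334:Thu 2335:Fri 2336:Sat 2337:Mon 2338:Tue
Years with five Wednesdays: 2288, 2328 → 2.

2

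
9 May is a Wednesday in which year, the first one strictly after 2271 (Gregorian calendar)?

From one year to the next, a fixed date's weekday advances by 1, or by 2 when a Feb 29 lies between the two dates.
2271: May 9 is Tuesday.
2272: Thursday (+2)
2273: Friday (+1)
2274: Saturday (+1)
2275: Sunday (+1)
2276: Tuesday (+2)
2277: Wednesday (+1)
9 May falls on a Wednesday in 2277.

2277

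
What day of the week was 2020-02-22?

January 1, 2020 is a Wednesday.
February 22 is day 53 of the year, i.e. 52 days after Jan 1.
52 mod 7 = 3, so advance 3 weekdays from Wednesday: Saturday.

Saturday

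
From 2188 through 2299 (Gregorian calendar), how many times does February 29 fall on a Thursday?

3

Leap years in 2188–2299: 27 of them.
Feb 29 weekday advances by 5 (mod 7) from one leap year to the next four years later (or differs when a century non-leap intervenes).
Leap-day weekdays: 2188:Fri 2192:Wed 2196:Mon 2204:Wed 2208:Mon 2212:Sat 2216:Thu✓ 2220:Tue 2224:Sun 2228:Fri 2232:Wed 2236:Mon 2240:Sat 2244:Thu✓ 2248:Tue 2252:Sun 2256:Fri 2260:Wed 2264:Mon 2268:Sat 2272:Thu✓ 2276:Tue 2280:Sun 2284:Fri 2288:Wed 2292:Mon 2296:Sat
Thursday: 2216, 2244, 2272 → 3.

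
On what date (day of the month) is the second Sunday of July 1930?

July 1, 1930 is a Tuesday, so the first Sunday is the 6th.
The second Sunday is 6 + 7 = 13.

13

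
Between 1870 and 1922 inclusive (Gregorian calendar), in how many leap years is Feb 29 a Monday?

2

Leap years in 1870–1922: 12 of them.
Feb 29 weekday advances by 5 (mod 7) from one leap year to the next four years later (or differs when a century non-leap intervenes).
Leap-day weekdays: 1872:Thu 1876:Tue 1880:Sun 1884:Fri 1888:Wed 1892:Mon✓ 1896:Sat 1904:Mon✓ 1908:Sat 1912:Thu 1916:Tue 1920:Sun
Monday: 1892, 1904 → 2.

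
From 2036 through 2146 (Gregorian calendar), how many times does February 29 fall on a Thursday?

Leap years in 2036–2146: 27 of them.
Feb 29 weekday advances by 5 (mod 7) from one leap year to the next four years later (or differs when a century non-leap intervenes).
Leap-day weekdays: 2036:Fri 2040:Wed 2044:Mon 2048:Sat 2052:Thu✓ 2056:Tue 2060:Sun 2064:Fri 2068:Wed 2072:Mon 2076:Sat 2080:Thu✓ 2084:Tue 2088:Sun 2092:Fri 2096:Wed 2104:Fri 2108:Wed 2112:Mon 2116:Sat 2120:Thu✓ 2124:Tue 2128:Sun 2132:Fri 2136:Wed 2140:Mon 2144:Sat
Thursday: 2052, 2080, 2120 → 3.

3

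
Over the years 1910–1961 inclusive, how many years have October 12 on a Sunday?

8

Track October 12's weekday year by year (advancing +1, or +2 across a Feb 29):
  1910: Wed  1911: Thu (+1)  1912: Sat (+2)  1913: Sun (+1) ✓  1914: Mon (+1)
  1915: Tue (+1)  1916: Thu (+2)  1917: Fri (+1)  1918: Sat (+1)  1919: Sun (+1) ✓
  1920: Tue (+2)  1921: Wed (+1)  1922: Thu (+1)  1923: Fri (+1)  … (24 more years) …
  1948: Tue (+2)  1949: Wed (+1)  1950: Thu (+1)  1951: Fri (+1)  1952: Sun (+2) ✓
  1953: Mon (+1)  1954: Tue (+1)  1955: Wed (+1)  1956: Fri (+2)  1957: Sat (+1)
  1958: Sun (+1) ✓  1959: Mon (+1)  1960: Wed (+2)  1961: Thu (+1)
Sunday years: 1913, 1919, 1924, 1930, 1941, 1947, 1952, 1958 — 8 in total.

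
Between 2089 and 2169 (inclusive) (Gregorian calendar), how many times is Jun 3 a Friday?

13

Track Jun 3's weekday year by year (advancing +1, or +2 across a Feb 29):
  2089: Fri ✓  2090: Sat (+1)  2091: Sun (+1)  2092: Tue (+2)  2093: Wed (+1)
  2094: Thu (+1)  2095: Fri (+1) ✓  2096: Sun (+2)  2097: Mon (+1)  2098: Tue (+1)
  2099: Wed (+1)  2100: Thu (+1)  2101: Fri (+1) ✓  2102: Sat (+1)  … (53 more years) …
  2156: Thu (+2)  2157: Fri (+1) ✓  2158: Sat (+1)  2159: Sun (+1)  2160: Tue (+2)
  2161: Wed (+1)  2162: Thu (+1)  2163: Fri (+1) ✓  2164: Sun (+2)  2165: Mon (+1)
  2166: Tue (+1)  2167: Wed (+1)  2168: Fri (+2) ✓  2169: Sat (+1)
Friday years: 2089, 2095, 2101, 2107, 2112, 2118, 2129, 2135, 2140, 2146, 2157, 2163, 2168 — 13 in total.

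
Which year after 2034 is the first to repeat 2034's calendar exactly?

2045

Two years share a calendar iff Jan 1 falls on the same weekday and both are leap or both are common. 2034: Jan 1 is Sunday, common year.
2035: Jan 1 Monday, common
2036: Jan 1 Tuesday, leap
2037: Jan 1 Thursday, common
2038: Jan 1 Friday, common
2039: Jan 1 Saturday, common
2040: Jan 1 Sunday, leap
2041: Jan 1 Tuesday, common
2042: Jan 1 Wednesday, common
2043: Jan 1 Thursday, common
2044: Jan 1 Friday, leap
2045: Jan 1 Sunday, common
2045 matches on both conditions.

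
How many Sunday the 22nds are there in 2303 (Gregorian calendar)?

Check the 22nd of each month of 2303: Jan 22: Thu, Feb 22: Sun, Mar 22: Sun, Apr 22: Wed, May 22: Fri, Jun 22: Mon, Jul 22: Wed, Aug 22: Sat, Sep 22: Tue, Oct 22: Thu, Nov 22: Sun, Dec 22: Tue.
Sunday occurs in February, March, November — 3 months.

3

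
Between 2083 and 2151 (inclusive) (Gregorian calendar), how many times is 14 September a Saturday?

9

Track 14 September's weekday year by year (advancing +1, or +2 across a Feb 29):
  2083: Tue  2084: Thu (+2)  2085: Fri (+1)  2086: Sat (+1) ✓  2087: Sun (+1)
  2088: Tue (+2)  2089: Wed (+1)  2090: Thu (+1)  2091: Fri (+1)  2092: Sun (+2)
  2093: Mon (+1)  2094: Tue (+1)  2095: Wed (+1)  2096: Fri (+2)  … (41 more years) …
  2138: Sun (+1)  2139: Mon (+1)  2140: Wed (+2)  2141: Thu (+1)  2142: Fri (+1)
  2143: Sat (+1) ✓  2144: Mon (+2)  2145: Tue (+1)  2146: Wed (+1)  2147: Thu (+1)
  2148: Sat (+2) ✓  2149: Sun (+1)  2150: Mon (+1)  2151: Tue (+1)
Saturday years: 2086, 2097, 2109, 2115, 2120, 2126, 2137, 2143, 2148 — 9 in total.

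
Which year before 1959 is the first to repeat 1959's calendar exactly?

Two years share a calendar iff Jan 1 falls on the same weekday and both are leap or both are common. 1959: Jan 1 is Thursday, common year.
1958: Jan 1 Wednesday, common
1957: Jan 1 Tuesday, common
1956: Jan 1 Sunday, leap
1955: Jan 1 Saturday, common
1954: Jan 1 Friday, common
1953: Jan 1 Thursday, common
1953 matches on both conditions.

1953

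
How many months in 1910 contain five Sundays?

4

A month of length L has five Sundays iff its first Sunday is on day ≤ L−28 (so day 1–3 in a 31-day month, 1–2 in a 30-day month, day 1 in a leap February).
Checking each month of 1910: Jan starts Sat (31d) ✓; Feb starts Tue (28d); Mar starts Tue (31d); Apr starts Fri (30d); May starts Sun (31d) ✓; Jun starts Wed (30d); Jul starts Fri (31d) ✓; Aug starts Mon (31d); Sep starts Thu (30d); Oct starts Sat (31d) ✓; Nov starts Tue (30d); Dec starts Thu (31d).
Five-Sunday months: January, May, July, October → 4.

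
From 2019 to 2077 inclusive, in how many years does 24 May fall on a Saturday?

8

Track 24 May's weekday year by year (advancing +1, or +2 across a Feb 29):
  2019: Fri  2020: Sun (+2)  2021: Mon (+1)  2022: Tue (+1)  2023: Wed (+1)
  2024: Fri (+2)  2025: Sat (+1) ✓  2026: Sun (+1)  2027: Mon (+1)  2028: Wed (+2)
  2029: Thu (+1)  2030: Fri (+1)  2031: Sat (+1) ✓  2032: Mon (+2)  … (31 more years) …
  2064: Sat (+2) ✓  2065: Sun (+1)  2066: Mon (+1)  2067: Tue (+1)  2068: Thu (+2)
  2069: Fri (+1)  2070: Sat (+1) ✓  2071: Sun (+1)  2072: Tue (+2)  2073: Wed (+1)
  2074: Thu (+1)  2075: Fri (+1)  2076: Sun (+2)  2077: Mon (+1)
Saturday years: 2025, 2031, 2036, 2042, 2053, 2059, 2064, 2070 — 8 in total.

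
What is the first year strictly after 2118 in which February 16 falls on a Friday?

From one year to the next, a fixed date's weekday advances by 1, or by 2 when a Feb 29 lies between the two dates.
2118: February 16 is Wednesday.
2119: Thursday (+1)
2120: Friday (+1)
February 16 falls on a Friday in 2120.

2120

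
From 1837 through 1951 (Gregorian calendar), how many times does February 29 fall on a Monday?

4

Leap years in 1837–1951: 27 of them.
Feb 29 weekday advances by 5 (mod 7) from one leap year to the next four years later (or differs when a century non-leap intervenes).
Leap-day weekdays: 1840:Sat 1844:Thu 1848:Tue 1852:Sun 1856:Fri 1860:Wed 1864:Mon✓ 1868:Sat 1872:Thu 1876:Tue 1880:Sun 1884:Fri 1888:Wed 1892:Mon✓ 1896:Sat 1904:Mon✓ 1908:Sat 1912:Thu 1916:Tue 1920:Sun 1924:Fri 1928:Wed 1932:Mon✓ 1936:Sat 1940:Thu 1944:Tue 1948:Sun
Monday: 1864, 1892, 1904, 1932 → 4.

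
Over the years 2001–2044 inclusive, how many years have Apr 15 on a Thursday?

6

Track Apr 15's weekday year by year (advancing +1, or +2 across a Feb 29):
  2001: Sun  2002: Mon (+1)  2003: Tue (+1)  2004: Thu (+2) ✓  2005: Fri (+1)
  2006: Sat (+1)  2007: Sun (+1)  2008: Tue (+2)  2009: Wed (+1)  2010: Thu (+1) ✓
  2011: Fri (+1)  2012: Sun (+2)  2013: Mon (+1)  2014: Tue (+1)  … (16 more years) …
  2031: Tue (+1)  2032: Thu (+2) ✓  2033: Fri (+1)  2034: Sat (+1)  2035: Sun (+1)
  2036: Tue (+2)  2037: Wed (+1)  2038: Thu (+1) ✓  2039: Fri (+1)  2040: Sun (+2)
  2041: Mon (+1)  2042: Tue (+1)  2043: Wed (+1)  2044: Fri (+2)
Thursday years: 2004, 2010, 2021, 2027, 2032, 2038 — 6 in total.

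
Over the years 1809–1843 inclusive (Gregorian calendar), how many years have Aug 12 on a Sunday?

5

Track Aug 12's weekday year by year (advancing +1, or +2 across a Feb 29):
  1809: Sat  1810: Sun (+1) ✓  1811: Mon (+1)  1812: Wed (+2)  1813: Thu (+1)
  1814: Fri (+1)  1815: Sat (+1)  1816: Mon (+2)  1817: Tue (+1)  1818: Wed (+1)
  1819: Thu (+1)  1820: Sat (+2)  1821: Sun (+1) ✓  1822: Mon (+1)  … (7 more years) …
  1830: Thu (+1)  1831: Fri (+1)  1832: Sun (+2) ✓  1833: Mon (+1)  1834: Tue (+1)
  1835: Wed (+1)  1836: Fri (+2)  1837: Sat (+1)  1838: Sun (+1) ✓  1839: Mon (+1)
  1840: Wed (+2)  1841: Thu (+1)  1842: Fri (+1)  1843: Sat (+1)
Sunday years: 1810, 1821, 1827, 1832, 1838 — 5 in total.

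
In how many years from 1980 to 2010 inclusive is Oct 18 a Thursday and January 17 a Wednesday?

3

Check each year's weekday for Oct 18 and January 17:
  1980: Sat/Thu  1981: Sun/Sat  1982: Mon/Sun  1983: Tue/Mon  1984: Thu/Tue  1985: Fri/Thu  1986: Sat/Fri  1987: Sun/Sat  1988: Tue/Sun  1989: Wed/Tue  1990: Thu/Wed ✓  1991: Fri/Thu  1992: Sun/Fri  1993: Mon/Sun  …(3 more)…  1997: Sat/Fri  1998: Sun/Sat  1999: Mon/Sun  2000: Wed/Mon  2001: Thu/Wed ✓  2002: Fri/Thu  2003: Sat/Fri  2004: Mon/Sat  2005: Tue/Mon  2006: Wed/Tue  2007: Thu/Wed ✓  2008: Sat/Thu  2009: Sun/Sat  2010: Mon/Sun
Both conditions hold in: 1990, 2001, 2007 — 3.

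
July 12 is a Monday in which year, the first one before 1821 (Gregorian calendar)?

1819

From one year to the next, a fixed date's weekday advances by 1, or by 2 when a Feb 29 lies between the two dates.
1821: July 12 is Thursday.
1820: Wednesday (−1)
1819: Monday (−2)
July 12 falls on a Monday in 1819.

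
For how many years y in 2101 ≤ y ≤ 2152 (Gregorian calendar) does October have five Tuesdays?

October has 31 days; it has five Tuesdays when Tuesday falls among the first (month-length − 28) days — i.e. when October 1 is one of Tuesday/Monday/Sunday.
October 1 by year: 2101:Sat 2102:Sun✓ 2103:Mon✓ 2104:Wed 2105:Thu 2106:Fri 2107:Sat 2108:Mon✓ 2109:Tue✓ 2110:Wed 2111:Thu 2112:Sat 2113:Sun✓ 2114:Mon✓ 2115:Tue✓ …(22 more)… 2138:Wed 2139:Thu 2140:Sat 2141:Sun✓ 2142:Mon✓ 2143:Tue✓ 2144:Thu 2145:Fri 2146:Sat 2147:Sun✓ 2148:Tue✓ 2149:Wed 2150:Thu 2151:Fri 2152:Sun✓
Years with five Tuesdays: 2102, 2103, 2108, 2109, 2113, 2114, 2115, 2119, 2120, 2124, 2125, 2126, 2130, 2131, 2136, 2137, 2141, 2142, 2143, 2147, 2148, 2152 → 22.

22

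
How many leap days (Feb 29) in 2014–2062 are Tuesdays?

Leap years in 2014–2062: 12 of them.
Feb 29 weekday advances by 5 (mod 7) from one leap year to the next four years later (or differs when a century non-leap intervenes).
Leap-day weekdays: 2016:Mon 2020:Sat 2024:Thu 2028:Tue✓ 2032:Sun 2036:Fri 2040:Wed 2044:Mon 2048:Sat 2052:Thu 2056:Tue✓ 2060:Sun
Tuesday: 2028, 2056 → 2.

2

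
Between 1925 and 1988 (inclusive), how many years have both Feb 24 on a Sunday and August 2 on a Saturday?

2

Check each year's weekday for Feb 24 and August 2:
  1925: Tue/Sun  1926: Wed/Mon  1927: Thu/Tue  1928: Fri/Thu  1929: Sun/Fri  1930: Mon/Sat  1931: Tue/Sun  1932: Wed/Tue  1933: Fri/Wed  1934: Sat/Thu  1935: Sun/Fri  1936: Mon/Sun  1937: Wed/Mon  1938: Thu/Tue  …(36 more)…  1975: Mon/Sat  1976: Tue/Mon  1977: Thu/Tue  1978: Fri/Wed  1979: Sat/Thu  1980: Sun/Sat ✓  1981: Tue/Sun  1982: Wed/Mon  1983: Thu/Tue  1984: Fri/Thu  1985: Sun/Fri  1986: Mon/Sat  1987: Tue/Sun  1988: Wed/Tue
Both conditions hold in: 1952, 1980 — 2.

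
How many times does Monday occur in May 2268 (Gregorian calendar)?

4

May 2268 has 31 days and begins on Friday.
The first Monday is May 4.
Mondays fall on 4, 11, 18, 25 — that's 4.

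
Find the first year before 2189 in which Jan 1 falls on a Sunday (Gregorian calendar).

Jan 1 advances by 2 weekdays after a leap year and by 1 after a common year.
2189: Jan 1 is Thursday.
2188: Tuesday (leap)
2187: Monday
2186: Sunday
2186 begins on a Sunday

2186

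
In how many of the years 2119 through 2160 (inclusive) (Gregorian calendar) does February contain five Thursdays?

2

February has 28 days (29 in leap years); it has five Thursdays when Thursday falls among the first (month-length − 28) days — i.e. when February 1 is Thursday in a leap year (never in a common year).
February 1 by year: 2119:Wed 2120:Thu✓ 2121:Sat 2122:Sun 2123:Mon 2124:Tue 2125:Thu 2126:Fri 2127:Sat 2128:Sun 2129:Tue 2130:Wed 2131:Thu 2132:Fri 2133:Sun …(12 more)… 2146:Tue 2147:Wed 2148:Thu✓ 2149:Sat 2150:Sun 2151:Mon 2152:Tue 2153:Thu 2154:Fri 2155:Sat 2156:Sun 2157:Tue 2158:Wed 2159:Thu 2160:Fri
Years with five Thursdays: 2120, 2148 → 2.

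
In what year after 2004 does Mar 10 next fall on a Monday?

2008

From one year to the next, a fixed date's weekday advances by 1, or by 2 when a Feb 29 lies between the two dates.
2004: March 10 is Wednesday.
2005: Thursday (+1)
2006: Friday (+1)
2007: Saturday (+1)
2008: Monday (+2)
Mar 10 falls on a Monday in 2008.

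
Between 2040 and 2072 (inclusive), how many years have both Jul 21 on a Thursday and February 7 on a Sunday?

Check each year's weekday for Jul 21 and February 7:
  2040: Sat/Tue  2041: Sun/Thu  2042: Mon/Fri  2043: Tue/Sat  2044: Thu/Sun ✓  2045: Fri/Tue  2046: Sat/Wed  2047: Sun/Thu  2048: Tue/Fri  2049: Wed/Sun  2050: Thu/Mon  2051: Fri/Tue  2052: Sun/Wed  2053: Mon/Fri  …(5 more)…  2059: Mon/Fri  2060: Wed/Sat  2061: Thu/Mon  2062: Fri/Tue  2063: Sat/Wed  2064: Mon/Thu  2065: Tue/Sat  2066: Wed/Sun  2067: Thu/Mon  2068: Sat/Tue  2069: Sun/Thu  2070: Mon/Fri  2071: Tue/Sat  2072: Thu/Sun ✓
Both conditions hold in: 2044, 2072 — 2.

2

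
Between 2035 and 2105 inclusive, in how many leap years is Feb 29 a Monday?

2

Leap years in 2035–2105: 17 of them.
Feb 29 weekday advances by 5 (mod 7) from one leap year to the next four years later (or differs when a century non-leap intervenes).
Leap-day weekdays: 2036:Fri 2040:Wed 2044:Mon✓ 2048:Sat 2052:Thu 2056:Tue 2060:Sun 2064:Fri 2068:Wed 2072:Mon✓ 2076:Sat 2080:Thu 2084:Tue 2088:Sun 2092:Fri 2096:Wed 2104:Fri
Monday: 2044, 2072 → 2.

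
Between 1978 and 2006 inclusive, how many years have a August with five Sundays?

August has 31 days; it has five Sundays when Sunday falls among the first (month-length − 28) days — i.e. when August 1 is one of Sunday/Saturday/Friday.
August 1 by year: 1978:Tue 1979:Wed 1980:Fri✓ 1981:Sat✓ 1982:Sun✓ 1983:Mon 1984:Wed 1985:Thu 1986:Fri✓ 1987:Sat✓ 1988:Mon 1989:Tue 1990:Wed 1991:Thu 1992:Sat✓ 1993:Sun✓ 1994:Mon 1995:Tue 1996:Thu 1997:Fri✓ 1998:Sat✓ 1999:Sun✓ 2000:Tue 2001:Wed 2002:Thu 2003:Fri✓ 2004:Sun✓ 2005:Mon 2006:Tue
Years with five Sundays: 1980, 1981, 1982, 1986, 1987, 1992, 1993, 1997, 1998, 1999, 2003, 2004 → 12.

12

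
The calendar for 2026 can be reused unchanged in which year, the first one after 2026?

2037

Two years share a calendar iff Jan 1 falls on the same weekday and both are leap or both are common. 2026: Jan 1 is Thursday, common year.
2027: Jan 1 Friday, common
2028: Jan 1 Saturday, leap
2029: Jan 1 Monday, common
2030: Jan 1 Tuesday, common
2031: Jan 1 Wednesday, common
2032: Jan 1 Thursday, leap
2033: Jan 1 Saturday, common
2034: Jan 1 Sunday, common
2035: Jan 1 Monday, common
2036: Jan 1 Tuesday, leap
2037: Jan 1 Thursday, common
2037 matches on both conditions.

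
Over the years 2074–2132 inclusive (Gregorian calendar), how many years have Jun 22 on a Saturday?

8

Track Jun 22's weekday year by year (advancing +1, or +2 across a Feb 29):
  2074: Fri  2075: Sat (+1) ✓  2076: Mon (+2)  2077: Tue (+1)  2078: Wed (+1)
  2079: Thu (+1)  2080: Sat (+2) ✓  2081: Sun (+1)  2082: Mon (+1)  2083: Tue (+1)
  2084: Thu (+2)  2085: Fri (+1)  2086: Sat (+1) ✓  2087: Sun (+1)  … (31 more years) …
  2119: Thu (+1)  2120: Sat (+2) ✓  2121: Sun (+1)  2122: Mon (+1)  2123: Tue (+1)
  2124: Thu (+2)  2125: Fri (+1)  2126: Sat (+1) ✓  2127: Sun (+1)  2128: Tue (+2)
  2129: Wed (+1)  2130: Thu (+1)  2131: Fri (+1)  2132: Sun (+2)
Saturday years: 2075, 2080, 2086, 2097, 2109, 2115, 2120, 2126 — 8 in total.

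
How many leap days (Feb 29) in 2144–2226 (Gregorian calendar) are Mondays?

Leap years in 2144–2226: 20 of them.
Feb 29 weekday advances by 5 (mod 7) from one leap year to the next four years later (or differs when a century non-leap intervenes).
Leap-day weekdays: 2144:Sat 2148:Thu 2152:Tue 2156:Sun 2160:Fri 2164:Wed 2168:Mon✓ 2172:Sat 2176:Thu 2180:Tue 2184:Sun 2188:Fri 2192:Wed 2196:Mon✓ 2204:Wed 2208:Mon✓ 2212:Sat 2216:Thu 2220:Tue 2224:Sun
Monday: 2168, 2196, 2208 → 3.

3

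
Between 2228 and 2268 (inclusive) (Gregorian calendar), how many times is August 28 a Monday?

Track August 28's weekday year by year (advancing +1, or +2 across a Feb 29):
  2228: Thu  2229: Fri (+1)  2230: Sat (+1)  2231: Sun (+1)  2232: Tue (+2)
  2233: Wed (+1)  2234: Thu (+1)  2235: Fri (+1)  2236: Sun (+2)  2237: Mon (+1) ✓
  2238: Tue (+1)  2239: Wed (+1)  2240: Fri (+2)  2241: Sat (+1)  … (13 more years) …
  2255: Tue (+1)  2256: Thu (+2)  2257: Fri (+1)  2258: Sat (+1)  2259: Sun (+1)
  2260: Tue (+2)  2261: Wed (+1)  2262: Thu (+1)  2263: Fri (+1)  2264: Sun (+2)
  2265: Mon (+1) ✓  2266: Tue (+1)  2267: Wed (+1)  2268: Fri (+2)
Monday years: 2237, 2243, 2248, 2254, 2265 — 5 in total.

5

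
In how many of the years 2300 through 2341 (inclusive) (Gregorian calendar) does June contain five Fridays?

June has 30 days; it has five Fridays when Friday falls among the first (month-length − 28) days — i.e. when June 1 is one of Friday/Thursday.
June 1 by year: 2300:Fri✓ 2301:Sat 2302:Sun 2303:Mon 2304:Wed 2305:Thu✓ 2306:Fri✓ 2307:Sat 2308:Mon 2309:Tue 2310:Wed 2311:Thu✓ 2312:Sat 2313:Sun 2314:Mon …(12 more)… 2327:Wed 2328:Fri✓ 2329:Sat 2330:Sun 2331:Mon 2332:Wed 2333:Thu✓ 2334:Fri✓ 2335:Sat 2336:Mon 2337:Tue 2338:Wed 2339:Thu✓ 2340:Sat 2341:Sun
Years with five Fridays: 2300, 2305, 2306, 2311, 2316, 2317, 2322, 2323, 2328, 2333, 2334, 2339 → 12.

12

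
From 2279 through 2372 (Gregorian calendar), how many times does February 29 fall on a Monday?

Leap years in 2279–2372: 23 of them.
Feb 29 weekday advances by 5 (mod 7) from one leap year to the next four years later (or differs when a century non-leap intervenes).
Leap-day weekdays: 2280:Sun 2284:Fri 2288:Wed 2292:Mon✓ 2296:Sat 2304:Mon✓ 2308:Sat 2312:Thu 2316:Tue 2320:Sun 2324:Fri 2328:Wed 2332:Mon✓ 2336:Sat 2340:Thu 2344:Tue 2348:Sun 2352:Fri 2356:Wed 2360:Mon✓ 2364:Sat 2368:Thu 2372:Tue
Monday: 2292, 2304, 2332, 2360 → 4.

4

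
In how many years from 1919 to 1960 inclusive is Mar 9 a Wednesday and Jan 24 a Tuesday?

Check each year's weekday for Mar 9 and Jan 24:
  1919: Sun/Fri  1920: Tue/Sat  1921: Wed/Mon  1922: Thu/Tue  1923: Fri/Wed  1924: Sun/Thu  1925: Mon/Sat  1926: Tue/Sun  1927: Wed/Mon  1928: Fri/Tue  1929: Sat/Thu  1930: Sun/Fri  1931: Mon/Sat  1932: Wed/Sun  …(14 more)…  1947: Sun/Fri  1948: Tue/Sat  1949: Wed/Mon  1950: Thu/Tue  1951: Fri/Wed  1952: Sun/Thu  1953: Mon/Sat  1954: Tue/Sun  1955: Wed/Mon  1956: Fri/Tue  1957: Sat/Thu  1958: Sun/Fri  1959: Mon/Sat  1960: Wed/Sun
Both conditions hold in: no year — 0.

0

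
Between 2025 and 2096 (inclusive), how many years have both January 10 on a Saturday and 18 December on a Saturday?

3

Check each year's weekday for January 10 and 18 December:
  2025: Fri/Thu  2026: Sat/Fri  2027: Sun/Sat  2028: Mon/Mon  2029: Wed/Tue  2030: Thu/Wed  2031: Fri/Thu  2032: Sat/Sat ✓  2033: Mon/Sun  2034: Tue/Mon  2035: Wed/Tue  2036: Thu/Thu  2037: Sat/Fri  2038: Sun/Sat  …(44 more)…  2083: Sun/Sat  2084: Mon/Mon  2085: Wed/Tue  2086: Thu/Wed  2087: Fri/Thu  2088: Sat/Sat ✓  2089: Mon/Sun  2090: Tue/Mon  2091: Wed/Tue  2092: Thu/Thu  2093: Sat/Fri  2094: Sun/Sat  2095: Mon/Sun  2096: Tue/Tue
Both conditions hold in: 2032, 2060, 2088 — 3.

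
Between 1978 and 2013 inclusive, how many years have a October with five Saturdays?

15

October has 31 days; it has five Saturdays when Saturday falls among the first (month-length − 28) days — i.e. when October 1 is one of Saturday/Friday/Thursday.
October 1 by year: 1978:Sun 1979:Mon 1980:Wed 1981:Thu✓ 1982:Fri✓ 1983:Sat✓ 1984:Mon 1985:Tue 1986:Wed 1987:Thu✓ 1988:Sat✓ 1989:Sun 1990:Mon 1991:Tue 1992:Thu✓ …(6 more)… 1999:Fri✓ 2000:Sun 2001:Mon 2002:Tue 2003:Wed 2004:Fri✓ 2005:Sat✓ 2006:Sun 2007:Mon 2008:Wed 2009:Thu✓ 2010:Fri✓ 2011:Sat✓ 2012:Mon 2013:Tue
Years with five Saturdays: 1981, 1982, 1983, 1987, 1988, 1992, 1993, 1994, 1998, 1999, 2004, 2005, 2009, 2010, 2011 → 15.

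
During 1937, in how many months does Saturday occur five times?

A month of length L has five Saturdays iff its first Saturday is on day ≤ L−28 (so day 1–3 in a 31-day month, 1–2 in a 30-day month, day 1 in a leap February).
Checking each month of 1937: Jan starts Fri (31d) ✓; Feb starts Mon (28d); Mar starts Mon (31d); Apr starts Thu (30d); May starts Sat (31d) ✓; Jun starts Tue (30d); Jul starts Thu (31d) ✓; Aug starts Sun (31d); Sep starts Wed (30d); Oct starts Fri (31d) ✓; Nov starts Mon (30d); Dec starts Wed (31d).
Five-Saturday months: January, May, July, October → 4.

4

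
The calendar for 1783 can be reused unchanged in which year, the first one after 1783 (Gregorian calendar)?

Two years share a calendar iff Jan 1 falls on the same weekday and both are leap or both are common. 1783: Jan 1 is Wednesday, common year.
1784: Jan 1 Thursday, leap
1785: Jan 1 Saturday, common
1786: Jan 1 Sunday, common
1787: Jan 1 Monday, common
1788: Jan 1 Tuesday, leap
1789: Jan 1 Thursday, common
1790: Jan 1 Friday, common
1791: Jan 1 Saturday, common
1792: Jan 1 Sunday, leap
1793: Jan 1 Tuesday, common
1794: Jan 1 Wednesday, common
1794 matches on both conditions.

1794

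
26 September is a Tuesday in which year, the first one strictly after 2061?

From one year to the next, a fixed date's weekday advances by 1, or by 2 when a Feb 29 lies between the two dates.
2061: September 26 is Monday.
2062: Tuesday (+1)
26 September falls on a Tuesday in 2062.

2062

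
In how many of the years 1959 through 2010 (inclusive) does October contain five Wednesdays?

October has 31 days; it has five Wednesdays when Wednesday falls among the first (month-length − 28) days — i.e. when October 1 is one of Wednesday/Tuesday/Monday.
October 1 by year: 1959:Thu 1960:Sat 1961:Sun 1962:Mon✓ 1963:Tue✓ 1964:Thu 1965:Fri 1966:Sat 1967:Sun 1968:Tue✓ 1969:Wed✓ 1970:Thu 1971:Fri 1972:Sun 1973:Mon✓ …(22 more)… 1996:Tue✓ 1997:Wed✓ 1998:Thu 1999:Fri 2000:Sun 2001:Mon✓ 2002:Tue✓ 2003:Wed✓ 2004:Fri 2005:Sat 2006:Sun 2007:Mon✓ 2008:Wed✓ 2009:Thu 2010:Fri
Years with five Wednesdays: 1962, 1963, 1968, 1969, 1973, 1974, 1975, 1979, 1980, 1984, 1985, 1986, 1990, 1991, 1996, 1997, 2001, 2002, 2003, 2007, 2008 → 21.

21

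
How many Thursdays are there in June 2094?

4

June 2094 has 30 days and begins on Tuesday.
The first Thursday is June 3.
Thursdays fall on 3, 10, 17, 24 — that's 4.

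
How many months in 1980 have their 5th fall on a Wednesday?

Check the 5th of each month of 1980: Jan 5: Sat, Feb 5: Tue, Mar 5: Wed, Apr 5: Sat, May 5: Mon, Jun 5: Thu, Jul 5: Sat, Aug 5: Tue, Sep 5: Fri, Oct 5: Sun, Nov 5: Wed, Dec 5: Fri.
Wednesday occurs in March, November — 2 months.

2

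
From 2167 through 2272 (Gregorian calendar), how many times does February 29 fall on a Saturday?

Leap years in 2167–2272: 26 of them.
Feb 29 weekday advances by 5 (mod 7) from one leap year to the next four years later (or differs when a century non-leap intervenes).
Leap-day weekdays: 2168:Mon 2172:Sat✓ 2176:Thu 2180:Tue 2184:Sun 2188:Fri 2192:Wed 2196:Mon 2204:Wed 2208:Mon 2212:Sat✓ 2216:Thu 2220:Tue 2224:Sun 2228:Fri 2232:Wed 2236:Mon 2240:Sat✓ 2244:Thu 2248:Tue 2252:Sun 2256:Fri 2260:Wed 2264:Mon 2268:Sat✓ 2272:Thu
Saturday: 2172, 2212, 2240, 2268 → 4.

4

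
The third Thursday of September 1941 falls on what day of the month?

September 1, 1941 is a Monday, so the first Thursday is the 4th.
The third Thursday is 4 + 14 = 18.

18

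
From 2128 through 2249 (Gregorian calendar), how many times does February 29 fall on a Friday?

4

Leap years in 2128–2249: 30 of them.
Feb 29 weekday advances by 5 (mod 7) from one leap year to the next four years later (or differs when a century non-leap intervenes).
Leap-day weekdays: 2128:Sun 2132:Fri✓ 2136:Wed 2140:Mon 2144:Sat 2148:Thu 2152:Tue 2156:Sun 2160:Fri✓ 2164:Wed 2168:Mon 2172:Sat 2176:Thu …(4 more)… 2196:Mon 2204:Wed 2208:Mon 2212:Sat 2216:Thu 2220:Tue 2224:Sun 2228:Fri✓ 2232:Wed 2236:Mon 2240:Sat 2244:Thu 2248:Tue
Friday: 2132, 2160, 2188, 2228 → 4.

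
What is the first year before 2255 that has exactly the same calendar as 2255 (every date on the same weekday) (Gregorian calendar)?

Two years share a calendar iff Jan 1 falls on the same weekday and both are leap or both are common. 2255: Jan 1 is Monday, common year.
2254: Jan 1 Sunday, common
2253: Jan 1 Saturday, common
2252: Jan 1 Thursday, leap
2251: Jan 1 Wednesday, common
2250: Jan 1 Tuesday, common
2249: Jan 1 Monday, common
2249 matches on both conditions.

2249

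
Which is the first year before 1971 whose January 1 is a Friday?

1965

Jan 1 advances by 2 weekdays after a leap year and by 1 after a common year.
1971: Jan 1 is Friday.
1970: Thursday
1969: Wednesday
1968: Monday (leap)
1967: Sunday
1966: Saturday
1965: Friday
1965 begins on a Friday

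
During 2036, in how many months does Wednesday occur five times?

5

A month of length L has five Wednesdays iff its first Wednesday is on day ≤ L−28 (so day 1–3 in a 31-day month, 1–2 in a 30-day month, day 1 in a leap February).
Checking each month of 2036: Jan starts Tue (31d) ✓; Feb starts Fri (29d); Mar starts Sat (31d); Apr starts Tue (30d) ✓; May starts Thu (31d); Jun starts Sun (30d); Jul starts Tue (31d) ✓; Aug starts Fri (31d); Sep starts Mon (30d); Oct starts Wed (31d) ✓; Nov starts Sat (30d); Dec starts Mon (31d) ✓.
Five-Wednesday months: January, April, July, October, December → 5.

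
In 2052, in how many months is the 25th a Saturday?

Check the 25th of each month of 2052: Jan 25: Thu, Feb 25: Sun, Mar 25: Mon, Apr 25: Thu, May 25: Sat, Jun 25: Tue, Jul 25: Thu, Aug 25: Sun, Sep 25: Wed, Oct 25: Fri, Nov 25: Mon, Dec 25: Wed.
Saturday occurs in May — 1 month.

1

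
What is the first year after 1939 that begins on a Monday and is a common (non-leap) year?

1945

Jan 1 advances by 2 weekdays after a leap year and by 1 after a common year.
1939: Jan 1 is Sunday.
1940: Monday (leap)
1941: Wednesday
1942: Thursday
1943: Friday
1944: Saturday (leap)
1945: Monday
1945 begins on a Monday and is a common year.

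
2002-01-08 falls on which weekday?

Tuesday

January 1, 2002 is a Tuesday.
January 8 is day 8 of the year, i.e. 7 days after Jan 1.
7 mod 7 = 0, so advance 0 weekdays from Tuesday: Tuesday.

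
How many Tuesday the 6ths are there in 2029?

3

Check the 6th of each month of 2029: Jan 6: Sat, Feb 6: Tue, Mar 6: Tue, Apr 6: Fri, May 6: Sun, Jun 6: Wed, Jul 6: Fri, Aug 6: Mon, Sep 6: Thu, Oct 6: Sat, Nov 6: Tue, Dec 6: Thu.
Tuesday occurs in February, March, November — 3 months.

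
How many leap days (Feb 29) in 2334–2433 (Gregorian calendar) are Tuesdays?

Leap years in 2334–2433: 25 of them.
Feb 29 weekday advances by 5 (mod 7) from one leap year to the next four years later (or differs when a century non-leap intervenes).
Leap-day weekdays: 2336:Sat 2340:Thu 2344:Tue✓ 2348:Sun 2352:Fri 2356:Wed 2360:Mon 2364:Sat 2368:Thu 2372:Tue✓ 2376:Sun 2380:Fri 2384:Wed 2388:Mon 2392:Sat 2396:Thu 2400:Tue✓ 2404:Sun 2408:Fri 2412:Wed 2416:Mon 2420:Sat 2424:Thu 2428:Tue✓ 2432:Sun
Tuesday: 2344, 2372, 2400, 2428 → 4.

4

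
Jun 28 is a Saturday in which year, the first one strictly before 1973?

1969

From one year to the next, a fixed date's weekday advances by 1, or by 2 when a Feb 29 lies between the two dates.
1973: June 28 is Thursday.
1972: Wednesday (−1)
1971: Monday (−2)
1970: Sunday (−1)
1969: Saturday (−1)
Jun 28 falls on a Saturday in 1969.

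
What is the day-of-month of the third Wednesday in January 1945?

January 1, 1945 is a Monday, so the first Wednesday is the 3rd.
The third Wednesday is 3 + 14 = 17.

17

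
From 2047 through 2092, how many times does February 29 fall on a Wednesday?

Leap years in 2047–2092: 12 of them.
Feb 29 weekday advances by 5 (mod 7) from one leap year to the next four years later (or differs when a century non-leap intervenes).
Leap-day weekdays: 2048:Sat 2052:Thu 2056:Tue 2060:Sun 2064:Fri 2068:Wed✓ 2072:Mon 2076:Sat 2080:Thu 2084:Tue 2088:Sun 2092:Fri
Wednesday: 2068 → 1.

1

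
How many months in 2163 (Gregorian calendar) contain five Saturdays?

A month of length L has five Saturdays iff its first Saturday is on day ≤ L−28 (so day 1–3 in a 31-day month, 1–2 in a 30-day month, day 1 in a leap February).
Checking each month of 2163: Jan starts Sat (31d) ✓; Feb starts Tue (28d); Mar starts Tue (31d); Apr starts Fri (30d) ✓; May starts Sun (31d); Jun starts Wed (30d); Jul starts Fri (31d) ✓; Aug starts Mon (31d); Sep starts Thu (30d); Oct starts Sat (31d) ✓; Nov starts Tue (30d); Dec starts Thu (31d) ✓.
Five-Saturday months: January, April, July, October, December → 5.

5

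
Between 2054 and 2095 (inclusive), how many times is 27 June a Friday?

6

Track 27 June's weekday year by year (advancing +1, or +2 across a Feb 29):
  2054: Sat  2055: Sun (+1)  2056: Tue (+2)  2057: Wed (+1)  2058: Thu (+1)
  2059: Fri (+1) ✓  2060: Sun (+2)  2061: Mon (+1)  2062: Tue (+1)  2063: Wed (+1)
  2064: Fri (+2) ✓  2065: Sat (+1)  2066: Sun (+1)  2067: Mon (+1)  … (14 more years) …
  2082: Sat (+1)  2083: Sun (+1)  2084: Tue (+2)  2085: Wed (+1)  2086: Thu (+1)
  2087: Fri (+1) ✓  2088: Sun (+2)  2089: Mon (+1)  2090: Tue (+1)  2091: Wed (+1)
  2092: Fri (+2) ✓  2093: Sat (+1)  2094: Sun (+1)  2095: Mon (+1)
Friday years: 2059, 2064, 2070, 2081, 2087, 2092 — 6 in total.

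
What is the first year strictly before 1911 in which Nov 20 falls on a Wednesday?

1907

From one year to the next, a fixed date's weekday advances by 1, or by 2 when a Feb 29 lies between the two dates.
1911: November 20 is Monday.
1910: Sunday (−1)
1909: Saturday (−1)
1908: Friday (−1)
1907: Wednesday (−2)
Nov 20 falls on a Wednesday in 1907.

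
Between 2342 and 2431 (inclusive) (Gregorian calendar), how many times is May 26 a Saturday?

13

Track May 26's weekday year by year (advancing +1, or +2 across a Feb 29):
  2342: Tue  2343: Wed (+1)  2344: Fri (+2)  2345: Sat (+1) ✓  2346: Sun (+1)
  2347: Mon (+1)  2348: Wed (+2)  2349: Thu (+1)  2350: Fri (+1)  2351: Sat (+1) ✓
  2352: Mon (+2)  2353: Tue (+1)  2354: Wed (+1)  2355: Thu (+1)  … (62 more years) …
  2418: Sat (+1) ✓  2419: Sun (+1)  2420: Tue (+2)  2421: Wed (+1)  2422: Thu (+1)
  2423: Fri (+1)  2424: Sun (+2)  2425: Mon (+1)  2426: Tue (+1)  2427: Wed (+1)
  2428: Fri (+2)  2429: Sat (+1) ✓  2430: Sun (+1)  2431: Mon (+1)
Saturday years: 2345, 2351, 2356, 2362, 2373, 2379, 2384, 2390, 2401, 2407, 2412, 2418, 2429 — 13 in total.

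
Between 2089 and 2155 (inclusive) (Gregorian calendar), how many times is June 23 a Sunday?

Track June 23's weekday year by year (advancing +1, or +2 across a Feb 29):
  2089: Thu  2090: Fri (+1)  2091: Sat (+1)  2092: Mon (+2)  2093: Tue (+1)
  2094: Wed (+1)  2095: Thu (+1)  2096: Sat (+2)  2097: Sun (+1) ✓  2098: Mon (+1)
  2099: Tue (+1)  2100: Wed (+1)  2101: Thu (+1)  2102: Fri (+1)  … (39 more years) …
  2142: Sat (+1)  2143: Sun (+1) ✓  2144: Tue (+2)  2145: Wed (+1)  2146: Thu (+1)
  2147: Fri (+1)  2148: Sun (+2) ✓  2149: Mon (+1)  2150: Tue (+1)  2151: Wed (+1)
  2152: Fri (+2)  2153: Sat (+1)  2154: Sun (+1) ✓  2155: Mon (+1)
Sunday years: 2097, 2109, 2115, 2120, 2126, 2137, 2143, 2148, 2154 — 9 in total.

9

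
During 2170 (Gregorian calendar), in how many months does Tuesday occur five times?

A month of length L has five Tuesdays iff its first Tuesday is on day ≤ L−28 (so day 1–3 in a 31-day month, 1–2 in a 30-day month, day 1 in a leap February).
Checking each month of 2170: Jan starts Mon (31d) ✓; Feb starts Thu (28d); Mar starts Thu (31d); Apr starts Sun (30d); May starts Tue (31d) ✓; Jun starts Fri (30d); Jul starts Sun (31d) ✓; Aug starts Wed (31d); Sep starts Sat (30d); Oct starts Mon (31d) ✓; Nov starts Thu (30d); Dec starts Sat (31d).
Five-Tuesday months: January, May, July, October → 4.

4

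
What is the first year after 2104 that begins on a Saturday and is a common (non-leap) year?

Jan 1 advances by 2 weekdays after a leap year and by 1 after a common year.
2104: Jan 1 is Tuesday (leap).
2105: Thursday
2106: Friday
2107: Saturday
2107 begins on a Saturday and is a common year.

2107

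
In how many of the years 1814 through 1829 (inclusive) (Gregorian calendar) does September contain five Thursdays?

4

September has 30 days; it has five Thursdays when Thursday falls among the first (month-length − 28) days — i.e. when September 1 is one of Thursday/Wednesday.
September 1 by year: 1814:Thu✓ 1815:Fri 1816:Sun 1817:Mon 1818:Tue 1819:Wed✓ 1820:Fri 1821:Sat 1822:Sun 1823:Mon 1824:Wed✓ 1825:Thu✓ 1826:Fri 1827:Sat 1828:Mon 1829:Tue
Years with five Thursdays: 1814, 1819, 1824, 1825 → 4.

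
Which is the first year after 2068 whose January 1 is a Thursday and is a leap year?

Jan 1 advances by 2 weekdays after a leap year and by 1 after a common year.
2068: Jan 1 is Sunday (leap).
2069: Tuesday
2070: Wednesday
2071: Thursday
2072: Friday (leap)
2073: Sunday
2074: Monday
2075: Tuesday
2076: Wednesday (leap)
2077: Friday
2078: Saturday
2079: Sunday
2080: Monday (leap)
2081: Wednesday
2082: Thursday
2083: Friday
2084: Saturday (leap)
2085: Monday
2086: Tuesday
2087: Wednesday
2088: Thursday (leap)
2088 begins on a Thursday and is a leap year.

2088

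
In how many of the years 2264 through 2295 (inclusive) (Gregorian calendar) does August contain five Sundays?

August has 31 days; it has five Sundays when Sunday falls among the first (month-length − 28) days — i.e. when August 1 is one of Sunday/Saturday/Friday.
August 1 by year: 2264:Mon 2265:Tue 2266:Wed 2267:Thu 2268:Sat✓ 2269:Sun✓ 2270:Mon 2271:Tue 2272:Thu 2273:Fri✓ 2274:Sat✓ 2275:Sun✓ 2276:Tue 2277:Wed 2278:Thu 2279:Fri✓ 2280:Sun✓ 2281:Mon 2282:Tue 2283:Wed 2284:Fri✓ 2285:Sat✓ 2286:Sun✓ 2287:Mon 2288:Wed 2289:Thu 2290:Fri✓ 2291:Sat✓ 2292:Mon 2293:Tue 2294:Wed 2295:Thu
Years with five Sundays: 2268, 2269, 2273, 2274, 2275, 2279, 2280, 2284, 2285, 2286, 2290, 2291 → 12.

12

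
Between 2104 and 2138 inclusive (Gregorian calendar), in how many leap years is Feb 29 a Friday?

Leap years in 2104–2138: 9 of them.
Feb 29 weekday advances by 5 (mod 7) from one leap year to the next four years later (or differs when a century non-leap intervenes).
Leap-day weekdays: 2104:Fri✓ 2108:Wed 2112:Mon 2116:Sat 2120:Thu 2124:Tue 2128:Sun 2132:Fri✓ 2136:Wed
Friday: 2104, 2132 → 2.

2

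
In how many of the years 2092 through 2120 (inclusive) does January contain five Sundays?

January has 31 days; it has five Sundays when Sunday falls among the first (month-length − 28) days — i.e. when January 1 is one of Sunday/Saturday/Friday.
January 1 by year: 2092:Tue 2093:Thu 2094:Fri✓ 2095:Sat✓ 2096:Sun✓ 2097:Tue 2098:Wed 2099:Thu 2100:Fri✓ 2101:Sat✓ 2102:Sun✓ 2103:Mon 2104:Tue 2105:Thu 2106:Fri✓ 2107:Sat✓ 2108:Sun✓ 2109:Tue 2110:Wed 2111:Thu 2112:Fri✓ 2113:Sun✓ 2114:Mon 2115:Tue 2116:Wed 2117:Fri✓ 2118:Sat✓ 2119:Sun✓ 2120:Mon
Years with five Sundays: 2094, 2095, 2096, 2100, 2101, 2102, 2106, 2107, 2108, 2112, 2113, 2117, 2118, 2119 → 14.

14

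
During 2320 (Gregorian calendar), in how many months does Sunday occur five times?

4

A month of length L has five Sundays iff its first Sunday is on day ≤ L−28 (so day 1–3 in a 31-day month, 1–2 in a 30-day month, day 1 in a leap February).
Checking each month of 2320: Jan starts Thu (31d); Feb starts Sun (29d) ✓; Mar starts Mon (31d); Apr starts Thu (30d); May starts Sat (31d) ✓; Jun starts Tue (30d); Jul starts Thu (31d); Aug starts Sun (31d) ✓; Sep starts Wed (30d); Oct starts Fri (31d) ✓; Nov starts Mon (30d); Dec starts Wed (31d).
Five-Sunday months: February, May, August, October → 4.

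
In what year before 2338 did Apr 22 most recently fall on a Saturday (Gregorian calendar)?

From one year to the next, a fixed date's weekday advances by 1, or by 2 when a Feb 29 lies between the two dates.
2338: April 22 is Friday.
2337: Thursday (−1)
2336: Wednesday (−1)
2335: Monday (−2)
2334: Sunday (−1)
2333: Saturday (−1)
Apr 22 falls on a Saturday in 2333.

2333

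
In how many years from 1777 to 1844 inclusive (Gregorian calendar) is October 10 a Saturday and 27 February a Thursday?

2

Check each year's weekday for October 10 and 27 February:
  1777: Fri/Thu  1778: Sat/Fri  1779: Sun/Sat  1780: Tue/Sun  1781: Wed/Tue  1782: Thu/Wed  1783: Fri/Thu  1784: Sun/Fri  1785: Mon/Sun  1786: Tue/Mon  1787: Wed/Tue  1788: Fri/Wed  1789: Sat/Fri  1790: Sun/Sat  …(40 more)…  1831: Mon/Sun  1832: Wed/Mon  1833: Thu/Wed  1834: Fri/Thu  1835: Sat/Fri  1836: Mon/Sat  1837: Tue/Mon  1838: Wed/Tue  1839: Thu/Wed  1840: Sat/Thu ✓  1841: Sun/Sat  1842: Mon/Sun  1843: Tue/Mon  1844: Thu/Tue
Both conditions hold in: 1812, 1840 — 2.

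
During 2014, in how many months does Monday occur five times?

4

A month of length L has five Mondays iff its first Monday is on day ≤ L−28 (so day 1–3 in a 31-day month, 1–2 in a 30-day month, day 1 in a leap February).
Checking each month of 2014: Jan starts Wed (31d); Feb starts Sat (28d); Mar starts Sat (31d) ✓; Apr starts Tue (30d); May starts Thu (31d); Jun starts Sun (30d) ✓; Jul starts Tue (31d); Aug starts Fri (31d); Sep starts Mon (30d) ✓; Oct starts Wed (31d); Nov starts Sat (30d); Dec starts Mon (31d) ✓.
Five-Monday months: March, June, September, December → 4.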